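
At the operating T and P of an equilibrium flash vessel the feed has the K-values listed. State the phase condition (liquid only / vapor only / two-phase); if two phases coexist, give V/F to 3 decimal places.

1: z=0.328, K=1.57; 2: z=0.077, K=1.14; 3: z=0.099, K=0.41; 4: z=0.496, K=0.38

liquid only

ΣzᵢKᵢ = 0.832; Σzᵢ/Kᵢ = 1.823.
Since ΣzᵢKᵢ < 1 the mixture is below its bubble point — single liquid phase.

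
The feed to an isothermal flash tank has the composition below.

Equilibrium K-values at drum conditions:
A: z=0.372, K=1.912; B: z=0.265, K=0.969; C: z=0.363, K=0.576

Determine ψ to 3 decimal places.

ψ = 0.618

Rachford–Rice: g(ψ) = Σ zᵢ(Kᵢ−1)/(1+ψ(Kᵢ−1)) = 0.
g(0) = ΣzᵢKᵢ − 1 = 0.177 and g(1) = 1 − Σzᵢ/Kᵢ = -0.098, so a root lies in (0, 1).
Newton iteration, ψ⁰ = 0.5:
  ψ = 0.500: g = 0.0293, g' = -0.251 → ψ = 0.617
  ψ = 0.617: g = 0.0003, g' = -0.247 → ψ = 0.618
Converged at ψ = 0.618.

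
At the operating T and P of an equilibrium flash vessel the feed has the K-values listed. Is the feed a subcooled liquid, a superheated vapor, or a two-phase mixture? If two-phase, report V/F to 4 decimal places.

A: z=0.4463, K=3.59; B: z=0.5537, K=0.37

two-phase, V/F = 0.4946

ΣzᵢKᵢ = 1.8071; Σzᵢ/Kᵢ = 1.6208.
Both exceed 1, so a two-phase solution exists.
Rachford–Rice: g(ψ) = Σ zᵢ(Kᵢ−1)/(1+ψ(Kᵢ−1)) = 0.
Binary case is linear: z₁(K₁−1)(1+ψ(K₂−1)) + z₂(K₂−1)(1+ψ(K₁−1)) = 0
⇒ ψ = [z₁(K₁−1)+z₂(K₂−1)] / [−(K₁−1)(K₂−1)] = 0.80709/1.63170 = 0.4946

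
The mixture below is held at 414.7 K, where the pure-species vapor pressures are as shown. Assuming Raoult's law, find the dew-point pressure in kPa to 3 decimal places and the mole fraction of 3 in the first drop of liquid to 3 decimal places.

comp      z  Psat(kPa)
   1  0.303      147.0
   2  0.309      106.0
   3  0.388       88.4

At the dew point ψ → 1, so Σzᵢ/Kᵢ = 1 with Kᵢ = Pᵢˢᵃᵗ/P ⇒ 1/P = Σzᵢ/Pᵢˢᵃᵗ.
1/P = 0.303/147.0 + 0.309/106.0 + 0.388/88.4 = 0.009365 ⇒ P = 106.775 kPa
xᵢ = zᵢP/Pᵢˢᵃᵗ ⇒ x_3 = 0.388·106.775/88.4 = 0.469

Pdew = 106.775 kPa, x_3 = 0.469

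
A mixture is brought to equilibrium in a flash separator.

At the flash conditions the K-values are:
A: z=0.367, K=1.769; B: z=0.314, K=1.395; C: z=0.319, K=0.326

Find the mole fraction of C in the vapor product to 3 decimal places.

Let ψ = V/F and solve Σ zᵢ(Kᵢ−1)/(1+ψ(Kᵢ−1)) = 0.
Feasibility: ΣzᵢKᵢ = 1.191, Σzᵢ/Kᵢ = 1.411 — both > 1, two phases present.
Newton iteration, ψ⁰ = 0.5:
  ψ = 0.500: g = -0.0169, g' = -0.477 → ψ = 0.465
  ψ = 0.465: g = -0.0003, g' = -0.460 → ψ = 0.464
Converged at ψ = 0.464.
Compositions from xᵢ = zᵢ/(1+ψ(Kᵢ−1)), yᵢ = Kᵢxᵢ:
  A: x = 0.270, y = 0.479
  B: x = 0.265, y = 0.370
  C: x = 0.464, y = 0.151

y_C = 0.151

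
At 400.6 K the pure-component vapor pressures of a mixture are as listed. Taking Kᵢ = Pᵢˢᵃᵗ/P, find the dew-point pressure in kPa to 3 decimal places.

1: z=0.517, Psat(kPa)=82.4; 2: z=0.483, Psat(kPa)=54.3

At the dew point ψ → 1, so Σzᵢ/Kᵢ = 1 with Kᵢ = Pᵢˢᵃᵗ/P ⇒ 1/P = Σzᵢ/Pᵢˢᵃᵗ.
1/P = 0.517/82.4 + 0.483/54.3 = 0.015169 ⇒ P = 65.923 kPa

Pdew = 65.923 kPa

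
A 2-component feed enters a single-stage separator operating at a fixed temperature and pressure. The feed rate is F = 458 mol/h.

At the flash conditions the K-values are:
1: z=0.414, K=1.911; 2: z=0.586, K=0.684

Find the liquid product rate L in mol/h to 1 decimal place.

Rachford–Rice: g(ψ) = Σ zᵢ(Kᵢ−1)/(1+ψ(Kᵢ−1)) = 0.
Feasibility: ΣzᵢKᵢ = 1.192, Σzᵢ/Kᵢ = 1.073 — both > 1, two phases present.
Binary case is linear: z₁(K₁−1)(1+ψ(K₂−1)) + z₂(K₂−1)(1+ψ(K₁−1)) = 0
⇒ ψ = [z₁(K₁−1)+z₂(K₂−1)] / [−(K₁−1)(K₂−1)] = 0.1920/0.2879 = 0.667
Then V = ψ·F = 0.6669·458 = 305.4 mol/h and L = F − V = 152.6 mol/h.

L = 152.6 mol/h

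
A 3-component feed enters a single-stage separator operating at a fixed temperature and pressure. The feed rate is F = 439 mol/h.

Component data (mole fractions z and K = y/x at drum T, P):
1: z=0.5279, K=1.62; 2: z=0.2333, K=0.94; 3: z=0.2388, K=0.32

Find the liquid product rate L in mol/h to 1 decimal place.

L = 232.2 mol/h

Iterate (Newton) starting at V/F = 0.5:
  V/F = 0.5000: g = -0.01062, g' = -0.3726 → V/F = 0.4715
  V/F = 0.4715: g = -0.00016, g' = -0.3616 → V/F = 0.4711
Converged at V/F = 0.4711.
Then V = V/F·F = 0.4711·439 = 206.8 mol/h and L = F − V = 232.2 mol/h.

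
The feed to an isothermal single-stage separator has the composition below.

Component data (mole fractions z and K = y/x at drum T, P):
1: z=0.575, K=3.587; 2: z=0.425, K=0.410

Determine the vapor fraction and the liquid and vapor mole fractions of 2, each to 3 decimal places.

Rachford–Rice: g(ψ) = Σ zᵢ(Kᵢ−1)/(1+ψ(Kᵢ−1)) = 0.
Feasibility: ΣzᵢKᵢ = 2.237, Σzᵢ/Kᵢ = 1.197 — both > 1, two phases present.
Binary case is linear: z₁(K₁−1)(1+ψ(K₂−1)) + z₂(K₂−1)(1+ψ(K₁−1)) = 0
⇒ ψ = [z₁(K₁−1)+z₂(K₂−1)] / [−(K₁−1)(K₂−1)] = 1.2368/1.5263 = 0.810
Compositions from xᵢ = zᵢ/(1+ψ(Kᵢ−1)), yᵢ = Kᵢxᵢ:
  1: x = 0.186, y = 0.666
  2: x = 0.814, y = 0.334

ψ = 0.810, x_2 = 0.814, y_2 = 0.334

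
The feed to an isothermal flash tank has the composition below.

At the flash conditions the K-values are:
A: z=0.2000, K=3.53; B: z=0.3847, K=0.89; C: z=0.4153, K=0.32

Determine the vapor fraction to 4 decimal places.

Rachford–Rice: g(ψ) = Σ zᵢ(Kᵢ−1)/(1+ψ(Kᵢ−1)) = 0.
g(0) = ΣzᵢKᵢ − 1 = 0.1813 and g(1) = 1 − Σzᵢ/Kᵢ = -0.7867, so a root lies in (0, 1).
Newton iteration, ψ⁰ = 0.5:
  ψ = 0.5000: g = -0.24927, g' = -0.6956 → ψ = 0.1417
  ψ = 0.1417: g = 0.01701, g' = -0.9337 → ψ = 0.1599
  ψ = 0.1599: g = 0.00035, g' = -0.8956 → ψ = 0.1603
Converged at ψ = 0.1603.

ψ = 0.1603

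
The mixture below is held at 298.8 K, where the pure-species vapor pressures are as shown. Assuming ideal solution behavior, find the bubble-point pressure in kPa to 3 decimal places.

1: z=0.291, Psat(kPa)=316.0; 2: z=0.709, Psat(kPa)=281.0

Pbub = 291.185 kPa

At the bubble point ψ → 0, so ΣzᵢKᵢ = 1 with Kᵢ = Pᵢˢᵃᵗ/P ⇒ P = ΣzᵢPᵢˢᵃᵗ.
P = 0.291·316.0 + 0.709·281.0 = 291.185 kPa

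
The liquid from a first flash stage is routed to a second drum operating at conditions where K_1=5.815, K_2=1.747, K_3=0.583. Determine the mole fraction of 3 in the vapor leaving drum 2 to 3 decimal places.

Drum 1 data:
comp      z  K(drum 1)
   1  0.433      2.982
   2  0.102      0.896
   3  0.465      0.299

Drum 1:
Let ψ₁ = V/F and solve Σ zᵢ(Kᵢ−1)/(1+ψ₁(Kᵢ−1)) = 0.
Feasibility: ΣzᵢKᵢ = 1.522, Σzᵢ/Kᵢ = 1.814 — both > 1, two phases present.
Newton iteration, ψ₁⁰ = 0.5:
  ψ₁ = 0.500: g = -0.0820, g' = -0.972 → ψ₁ = 0.416
  ψ₁ = 0.416: g = -0.0005, g' = -0.968 → ψ₁ = 0.415
Converged at ψ₁ = 0.415.
Drum-1 compositions:
  1: x = 0.238, y = 0.708
  2: x = 0.107, y = 0.096
  3: x = 0.656, y = 0.196
Drum-2 feed = drum-1 liquid: z₂ = (0.2376, 0.1066, 0.6558).
Drum 2:
Newton–Raphson from ψ₂ = 0.5:
  ψ₂ = 0.500: g = 0.0481, g' = -0.688 → ψ₂ = 0.570
  ψ₂ = 0.570: g = 0.0026, g' = -0.618 → ψ₂ = 0.574
Converged at ψ₂ = 0.574.
  1: x = 0.063, y = 0.367
  2: x = 0.075, y = 0.130
  3: x = 0.862, y = 0.503

y_3 (drum 2) = 0.503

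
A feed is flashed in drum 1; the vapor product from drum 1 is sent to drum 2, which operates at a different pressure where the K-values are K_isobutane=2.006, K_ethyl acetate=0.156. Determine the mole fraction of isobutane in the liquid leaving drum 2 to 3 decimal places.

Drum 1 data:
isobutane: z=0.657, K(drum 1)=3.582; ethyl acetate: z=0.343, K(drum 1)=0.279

Drum 1:
Let ψ₁ = V/F and solve Σ zᵢ(Kᵢ−1)/(1+ψ₁(Kᵢ−1)) = 0.
g(0) = ΣzᵢKᵢ − 1 = 1.449 and g(1) = 1 − Σzᵢ/Kᵢ = -0.413, so a root lies in (0, 1).
Binary case is linear: z₁(K₁−1)(1+ψ₁(K₂−1)) + z₂(K₂−1)(1+ψ₁(K₁−1)) = 0
⇒ ψ₁ = [z₁(K₁−1)+z₂(K₂−1)] / [−(K₁−1)(K₂−1)] = 1.4491/1.8616 = 0.778
Drum-1 compositions:
  isobutane: x = 0.218, y = 0.782
  ethyl acetate: x = 0.782, y = 0.218
Drum-2 feed = drum-1 vapor: z₂ = (0.7819, 0.2181).
Drum 2:
Let ψ₂ = V/F and solve Σ zᵢ(Kᵢ−1)/(1+ψ₂(Kᵢ−1)) = 0.
Feasibility: ΣzᵢKᵢ = 1.603, Σzᵢ/Kᵢ = 1.788 — both > 1, two phases present.
Binary case is linear: z₁(K₁−1)(1+ψ₂(K₂−1)) + z₂(K₂−1)(1+ψ₂(K₁−1)) = 0
⇒ ψ₂ = [z₁(K₁−1)+z₂(K₂−1)] / [−(K₁−1)(K₂−1)] = 0.6025/0.8491 = 0.710
  isobutane: x = 0.456, y = 0.915
  ethyl acetate: x = 0.544, y = 0.085

x_isobutane (drum 2) = 0.456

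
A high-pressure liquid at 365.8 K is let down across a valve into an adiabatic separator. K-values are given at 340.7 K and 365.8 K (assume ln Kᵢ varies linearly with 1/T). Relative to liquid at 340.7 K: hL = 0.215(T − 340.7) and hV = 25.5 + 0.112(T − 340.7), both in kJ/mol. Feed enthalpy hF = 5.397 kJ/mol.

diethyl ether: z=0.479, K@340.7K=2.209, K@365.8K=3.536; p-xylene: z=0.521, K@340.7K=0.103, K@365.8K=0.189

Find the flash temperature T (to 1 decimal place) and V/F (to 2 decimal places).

T = 345.4 K, V/F = 0.18

Adiabatic flash: solve Rachford–Rice at each trial T, then check hF = ψ·hV(T) + (1−ψ)·hL(T).
  T = 340.7 K: K = (2.209, 0.103), RR gives ψ = 0.103, H_out = 2.628 kJ/mol
  T = 365.8 K: K = (3.536, 0.189), RR gives ψ = 0.385, H_out = 14.223 kJ/mol
  T = 353.2 K: K = (2.816, 0.141), RR gives ψ = 0.271, H_out = 9.239 kJ/mol
  T = 346.9 K: K = (2.497, 0.121), RR gives ψ = 0.197, H_out = 6.223 kJ/mol
  T = 343.8 K: K = (2.350, 0.112), RR gives ψ = 0.153, H_out = 4.524 kJ/mol
  T = 345.4 K: K = (2.425, 0.116), RR gives ψ = 0.176, H_out = 5.422 kJ/mol
Linear interpolation between T = 343.8 (H_out = 4.524) and T = 345.4 (H_out = 5.422) on hF = 5.397 gives T ≈ 345.4 K, at which ψ = 0.18.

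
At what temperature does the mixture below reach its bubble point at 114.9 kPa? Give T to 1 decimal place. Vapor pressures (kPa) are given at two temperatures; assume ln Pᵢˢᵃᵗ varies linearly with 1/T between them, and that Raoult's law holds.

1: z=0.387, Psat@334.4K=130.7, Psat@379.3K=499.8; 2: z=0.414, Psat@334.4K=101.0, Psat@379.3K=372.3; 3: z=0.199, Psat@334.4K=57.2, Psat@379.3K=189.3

T = 337.5 K

Bubble-point temperature: ΣzᵢPᵢˢᵃᵗ(T) = P. Interpolate ln Pᵢˢᵃᵗ = aᵢ + bᵢ/T.
  T = 334.4 K: ΣzᵢPᵢˢᵃᵗ = 103.78 kPa
  T = 379.3 K: ΣzᵢPᵢˢᵃᵗ = 385.23 kPa
  T = 356.9 K: ΣzᵢPᵢˢᵃᵗ = 208.62 kPa
  T = 345.6 K: ΣzᵢPᵢˢᵃᵗ = 148.58 kPa
  T = 340.0 K: ΣzᵢPᵢˢᵃᵗ = 124.54 kPa
  T = 337.2 K: ΣzᵢPᵢˢᵃᵗ = 113.77 kPa
Interpolating between 337.2 K and 340.0 K gives T ≈ 337.5 K.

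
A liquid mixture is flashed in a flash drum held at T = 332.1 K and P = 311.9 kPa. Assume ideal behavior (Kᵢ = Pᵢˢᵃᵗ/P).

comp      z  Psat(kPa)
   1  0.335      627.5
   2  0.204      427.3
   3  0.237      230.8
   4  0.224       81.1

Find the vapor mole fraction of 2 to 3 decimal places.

Raoult's law: Kᵢ = Pᵢˢᵃᵗ/P = Pᵢˢᵃᵗ/311.9.
  K_1 = 627.5/311.9 = 2.01186, K_2 = 427.3/311.9 = 1.36999, K_3 = 230.8/311.9 = 0.73998, K_4 = 81.1/311.9 = 0.26002
Rachford–Rice: g(β) = Σ zᵢ(Kᵢ−1)/(1+β(Kᵢ−1)) = 0.
g(0) = ΣzᵢKᵢ − 1 = 0.187 and g(1) = 1 − Σzᵢ/Kᵢ = -0.497, so a root lies in (0, 1).
Iterate (Newton) starting at β = 0.5:
  β = 0.500: g = -0.0451, g' = -0.501 → β = 0.410
  β = 0.410: g = -0.0018, g' = -0.465 → β = 0.406
Converged at β = 0.406.
Compositions from xᵢ = zᵢ/(1+β(Kᵢ−1)), yᵢ = Kᵢxᵢ:
  1: x = 0.237, y = 0.478
  2: x = 0.177, y = 0.243
  3: x = 0.265, y = 0.196
  4: x = 0.320, y = 0.083

y_2 = 0.243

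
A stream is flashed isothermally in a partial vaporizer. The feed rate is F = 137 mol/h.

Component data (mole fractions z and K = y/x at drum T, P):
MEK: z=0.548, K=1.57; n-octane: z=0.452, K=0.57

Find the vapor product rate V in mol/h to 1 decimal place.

V = 66.0 mol/h

Iterate (Newton) starting at ψ = 0.5:
  ψ = 0.500: g = -0.0045, g' = -0.243 → ψ = 0.481
Converged at ψ = 0.481.
Then V = ψ·F = 0.4814·137 = 66.0 mol/h and L = F − V = 71.0 mol/h.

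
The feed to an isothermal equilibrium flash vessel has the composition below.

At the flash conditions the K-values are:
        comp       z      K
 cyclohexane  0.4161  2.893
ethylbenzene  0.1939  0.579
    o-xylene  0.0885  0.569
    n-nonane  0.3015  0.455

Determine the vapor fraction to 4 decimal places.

ψ = 0.5421

Newton iteration, ψ⁰ = 0.6:
  ψ = 0.6000: g = -0.03603, g' = -0.6160 → ψ = 0.5415
  ψ = 0.5415: g = 0.00035, g' = -0.6295 → ψ = 0.5421
Converged at ψ = 0.5421.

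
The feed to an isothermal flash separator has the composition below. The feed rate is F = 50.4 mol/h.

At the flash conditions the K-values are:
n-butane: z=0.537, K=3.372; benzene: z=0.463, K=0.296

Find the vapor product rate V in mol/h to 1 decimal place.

Material balance + equilibrium reduce to Σ zᵢ(Kᵢ−1)/(1+V/F(Kᵢ−1)) = 0.
Check two-phase: ΣzᵢKᵢ = 1.948 > 1 and Σzᵢ/Kᵢ = 1.723 > 1, so g(0) = 0.948 > 0 and g(1) = -0.723 < 0.
Newton iteration, V/F⁰ = 0.5:
  V/F = 0.500: g = 0.0797, g' = -1.179 → V/F = 0.568
Converged at V/F = 0.568.
Then V = V/F·F = 0.5676·50.4 = 28.6 mol/h and L = F − V = 21.8 mol/h.

V = 28.6 mol/h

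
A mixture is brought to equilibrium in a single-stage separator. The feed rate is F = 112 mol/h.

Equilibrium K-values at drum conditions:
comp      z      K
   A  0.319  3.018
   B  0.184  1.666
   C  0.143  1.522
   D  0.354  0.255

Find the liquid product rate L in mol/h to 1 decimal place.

L = 49.7 mol/h

Newton iteration, β⁰ = 0.5:
  β = 0.500: g = 0.0513, g' = -0.891 → β = 0.558
  β = 0.558: g = -0.0010, g' = -0.929 → β = 0.556
Converged at β = 0.556.
Then V = β·F = 0.5565·112 = 62.3 mol/h and L = F − V = 49.7 mol/h.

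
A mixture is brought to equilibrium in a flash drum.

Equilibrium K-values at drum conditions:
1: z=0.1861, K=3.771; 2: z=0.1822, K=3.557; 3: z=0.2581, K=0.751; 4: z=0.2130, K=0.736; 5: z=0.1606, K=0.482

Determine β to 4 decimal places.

Iterate (Newton) starting at β = 0.45:
  β = 0.4500: g = 0.20146, g' = -0.6533 → β = 0.7584
  β = 0.7584: g = 0.03822, g' = -0.4509 → β = 0.8432
  β = 0.8432: g = 0.00081, g' = -0.4340 → β = 0.8450
Converged at β = 0.8450.

β = 0.8450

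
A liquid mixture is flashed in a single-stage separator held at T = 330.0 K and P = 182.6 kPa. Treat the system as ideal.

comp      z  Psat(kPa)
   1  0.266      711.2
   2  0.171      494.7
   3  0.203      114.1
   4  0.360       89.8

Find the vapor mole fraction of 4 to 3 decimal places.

Raoult's law: Kᵢ = Pᵢˢᵃᵗ/P = Pᵢˢᵃᵗ/182.6.
  K_1 = 711.2/182.6 = 3.89485, K_2 = 494.7/182.6 = 2.70920, K_3 = 114.1/182.6 = 0.62486, K_4 = 89.8/182.6 = 0.49179
Material balance + equilibrium reduce to Σ zᵢ(Kᵢ−1)/(1+ψ(Kᵢ−1)) = 0.
Check two-phase: ΣzᵢKᵢ = 1.803 > 1 and Σzᵢ/Kᵢ = 1.188 > 1, so g(0) = 0.803 > 0 and g(1) = -0.188 < 0.
Iterate (Newton) starting at ψ = 0.5:
  ψ = 0.500: g = 0.1332, g' = -0.728 → ψ = 0.683
  ψ = 0.683: g = 0.0109, g' = -0.628 → ψ = 0.700
Converged at ψ = 0.700.
Compositions from xᵢ = zᵢ/(1+ψ(Kᵢ−1)), yᵢ = Kᵢxᵢ:
  1: x = 0.088, y = 0.342
  2: x = 0.078, y = 0.211
  3: x = 0.275, y = 0.172
  4: x = 0.559, y = 0.275

y_4 = 0.275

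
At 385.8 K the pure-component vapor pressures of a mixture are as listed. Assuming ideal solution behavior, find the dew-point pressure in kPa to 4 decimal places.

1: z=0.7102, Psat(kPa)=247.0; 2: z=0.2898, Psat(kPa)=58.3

Pdew = 127.4511 kPa

At the dew point ψ → 1, so Σzᵢ/Kᵢ = 1 with Kᵢ = Pᵢˢᵃᵗ/P ⇒ 1/P = Σzᵢ/Pᵢˢᵃᵗ.
1/P = 0.7102/247.0 + 0.2898/58.3 = 0.0078461 ⇒ P = 127.4511 kPa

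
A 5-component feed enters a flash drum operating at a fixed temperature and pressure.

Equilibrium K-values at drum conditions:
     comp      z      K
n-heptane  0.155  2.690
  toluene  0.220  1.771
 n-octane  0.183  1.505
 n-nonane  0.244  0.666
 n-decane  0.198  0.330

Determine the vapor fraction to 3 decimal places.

ψ = 0.586

Newton iteration, ψ⁰ = 0.65:
  ψ = 0.650: g = -0.0317, g' = -0.508 → ψ = 0.588
  ψ = 0.588: g = -0.0008, g' = -0.485 → ψ = 0.586
Converged at ψ = 0.586.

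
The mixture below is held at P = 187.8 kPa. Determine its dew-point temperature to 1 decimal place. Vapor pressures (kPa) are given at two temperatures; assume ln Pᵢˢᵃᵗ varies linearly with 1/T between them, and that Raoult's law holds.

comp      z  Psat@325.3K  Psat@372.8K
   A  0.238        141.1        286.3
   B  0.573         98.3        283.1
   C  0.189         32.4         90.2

Dew-point temperature: Σzᵢ·P/Pᵢˢᵃᵗ(T) = 1. Interpolate ln Pᵢˢᵃᵗ = aᵢ + bᵢ/T.
  T = 325.3 K: ΣzᵢP/Pᵢˢᵃᵗ = 2.5070
  T = 372.8 K: ΣzᵢP/Pᵢˢᵃᵗ = 0.9297
  T = 349.1 K: ΣzᵢP/Pᵢˢᵃᵗ = 1.4719
  T = 361.0 K: ΣzᵢP/Pᵢˢᵃᵗ = 1.1594
  T = 366.9 K: ΣzᵢP/Pᵢˢᵃᵗ = 1.0363
  T = 369.9 K: ΣzᵢP/Pᵢˢᵃᵗ = 0.9802
  T = 368.4 K: ΣzᵢP/Pᵢˢᵃᵗ = 1.0078
Interpolating between 368.4 K and 369.9 K gives T ≈ 368.8 K.

T = 368.8 K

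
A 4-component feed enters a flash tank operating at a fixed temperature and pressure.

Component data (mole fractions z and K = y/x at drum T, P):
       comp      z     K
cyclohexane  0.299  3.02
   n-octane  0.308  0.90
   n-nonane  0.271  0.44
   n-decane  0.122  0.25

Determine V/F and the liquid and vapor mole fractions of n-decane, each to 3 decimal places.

Newton iteration, V/F⁰ = 0.57:
  V/F = 0.570: g = -0.1347, g' = -0.660 → V/F = 0.366
  V/F = 0.366: g = -0.0017, g' = -0.671 → V/F = 0.363
Converged at V/F = 0.363.
Compositions from xᵢ = zᵢ/(1+V/F(Kᵢ−1)), yᵢ = Kᵢxᵢ:
  cyclohexane: x = 0.172, y = 0.521
  n-octane: x = 0.320, y = 0.288
  n-nonane: x = 0.340, y = 0.150
  n-decane: x = 0.168, y = 0.042

V/F = 0.363, x_n-decane = 0.168, y_n-decane = 0.042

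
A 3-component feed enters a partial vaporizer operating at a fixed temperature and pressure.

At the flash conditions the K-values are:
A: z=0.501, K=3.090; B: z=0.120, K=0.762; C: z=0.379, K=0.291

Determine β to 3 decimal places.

Let β = V/F and solve Σ zᵢ(Kᵢ−1)/(1+β(Kᵢ−1)) = 0.
Check two-phase: ΣzᵢKᵢ = 1.750 > 1 and Σzᵢ/Kᵢ = 1.622 > 1, so g(0) = 0.750 > 0 and g(1) = -0.622 < 0.
Newton–Raphson from β = 0.5:
  β = 0.500: g = 0.0633, g' = -0.989 → β = 0.564
Converged at β = 0.564.

β = 0.564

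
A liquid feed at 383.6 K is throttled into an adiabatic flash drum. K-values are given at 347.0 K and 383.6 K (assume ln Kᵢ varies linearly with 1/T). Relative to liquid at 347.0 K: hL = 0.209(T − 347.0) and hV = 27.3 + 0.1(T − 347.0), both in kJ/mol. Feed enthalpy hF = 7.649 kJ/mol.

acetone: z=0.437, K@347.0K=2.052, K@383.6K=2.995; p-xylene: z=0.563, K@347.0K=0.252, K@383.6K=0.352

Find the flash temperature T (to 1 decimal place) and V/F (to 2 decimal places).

T = 359.4 K, V/F = 0.19

Adiabatic flash: solve Rachford–Rice at each trial T, then check hF = ψ·hV(T) + (1−ψ)·hL(T).
  T = 347.0 K: K = (2.052, 0.252), RR gives ψ = 0.049, H_out = 1.339 kJ/mol
  T = 383.6 K: K = (2.995, 0.352), RR gives ψ = 0.392, H_out = 16.791 kJ/mol
  T = 365.3 K: K = (2.503, 0.300), RR gives ψ = 0.250, H_out = 10.149 kJ/mol
  T = 356.1 K: K = (2.271, 0.276), RR gives ψ = 0.160, H_out = 6.116 kJ/mol
  T = 360.7 K: K = (2.385, 0.288), RR gives ψ = 0.207, H_out = 8.212 kJ/mol
  T = 358.4 K: K = (2.328, 0.282), RR gives ψ = 0.184, H_out = 7.186 kJ/mol
Linear interpolation between T = 358.4 (H_out = 7.186) and T = 360.7 (H_out = 8.212) on hF = 7.649 gives T ≈ 359.4 K, at which ψ = 0.19.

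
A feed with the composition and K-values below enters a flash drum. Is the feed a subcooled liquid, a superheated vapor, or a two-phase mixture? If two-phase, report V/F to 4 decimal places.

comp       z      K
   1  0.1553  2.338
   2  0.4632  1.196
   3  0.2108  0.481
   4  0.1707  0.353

two-phase, V/F = 0.2066

ΣzᵢKᵢ = 1.0787; Σzᵢ/Kᵢ = 1.3755.
Both exceed 1, so a two-phase solution exists.
Rachford–Rice: g(ψ) = Σ zᵢ(Kᵢ−1)/(1+ψ(Kᵢ−1)) = 0.
Iterate (Newton) starting at ψ = 0.5:
  ψ = 0.5000: g = -0.10382, g' = -0.3743 → ψ = 0.2226
  ψ = 0.2226: g = -0.00563, g' = -0.3515 → ψ = 0.2066
Converged at ψ = 0.2066.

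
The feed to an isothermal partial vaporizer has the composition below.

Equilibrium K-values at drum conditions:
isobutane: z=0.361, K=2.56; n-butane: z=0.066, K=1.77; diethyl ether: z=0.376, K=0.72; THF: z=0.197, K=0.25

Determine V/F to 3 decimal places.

Rachford–Rice: g(V/F) = Σ zᵢ(Kᵢ−1)/(1+V/F(Kᵢ−1)) = 0.
g(0) = ΣzᵢKᵢ − 1 = 0.361 and g(1) = 1 − Σzᵢ/Kᵢ = -0.489, so a root lies in (0, 1).
Newton–Raphson from V/F = 0.5:
  V/F = 0.500: g = -0.0057, g' = -0.621 → V/F = 0.491
Converged at V/F = 0.491.

V/F = 0.491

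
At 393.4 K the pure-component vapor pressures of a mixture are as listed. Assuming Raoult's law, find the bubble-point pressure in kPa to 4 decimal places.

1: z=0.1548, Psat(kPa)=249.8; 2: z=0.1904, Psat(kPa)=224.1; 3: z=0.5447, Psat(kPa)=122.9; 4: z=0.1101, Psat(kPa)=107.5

At the bubble point ψ → 0, so ΣzᵢKᵢ = 1 with Kᵢ = Pᵢˢᵃᵗ/P ⇒ P = ΣzᵢPᵢˢᵃᵗ.
P = 0.1548·249.8 + 0.1904·224.1 + 0.5447·122.9 + 0.1101·107.5 = 160.1171 kPa

Pbub = 160.1171 kPa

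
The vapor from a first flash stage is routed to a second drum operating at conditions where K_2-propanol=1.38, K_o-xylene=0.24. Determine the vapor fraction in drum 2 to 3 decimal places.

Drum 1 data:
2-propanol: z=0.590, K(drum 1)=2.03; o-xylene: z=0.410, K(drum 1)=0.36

Drum 1:
Material balance + equilibrium reduce to Σ zᵢ(Kᵢ−1)/(1+ψ₁(Kᵢ−1)) = 0.
g(0) = ΣzᵢKᵢ − 1 = 0.345 and g(1) = 1 − Σzᵢ/Kᵢ = -0.430, so a root lies in (0, 1).
Newton iteration, ψ₁⁰ = 0.5:
  ψ₁ = 0.500: g = 0.0152, g' = -0.636 → ψ₁ = 0.524
Converged at ψ₁ = 0.524.
Drum-1 compositions:
  2-propanol: x = 0.383, y = 0.778
  o-xylene: x = 0.617, y = 0.222
Drum-2 feed = drum-1 vapor: z₂ = (0.7780, 0.2220).
Drum 2:
Rachford–Rice: g(ψ₂) = Σ zᵢ(Kᵢ−1)/(1+ψ₂(Kᵢ−1)) = 0.
g(0) = ΣzᵢKᵢ − 1 = 0.127 and g(1) = 1 − Σzᵢ/Kᵢ = -0.489, so a root lies in (0, 1).
Binary case is linear: z₁(K₁−1)(1+ψ₂(K₂−1)) + z₂(K₂−1)(1+ψ₂(K₁−1)) = 0
⇒ ψ₂ = [z₁(K₁−1)+z₂(K₂−1)] / [−(K₁−1)(K₂−1)] = 0.1269/0.2888 = 0.439
  2-propanol: x = 0.667, y = 0.920
  o-xylene: x = 0.333, y = 0.080

V/F (drum 2) = 0.439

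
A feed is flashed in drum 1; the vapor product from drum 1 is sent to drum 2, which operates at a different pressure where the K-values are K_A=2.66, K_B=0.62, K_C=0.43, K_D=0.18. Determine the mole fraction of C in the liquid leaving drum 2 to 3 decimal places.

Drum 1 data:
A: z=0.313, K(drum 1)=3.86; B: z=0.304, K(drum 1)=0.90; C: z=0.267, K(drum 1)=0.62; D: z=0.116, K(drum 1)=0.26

x_C (drum 2) = 0.306

Drum 1:
Let ψ₁ = V/F and solve Σ zᵢ(Kᵢ−1)/(1+ψ₁(Kᵢ−1)) = 0.
g(0) = ΣzᵢKᵢ − 1 = 0.677 and g(1) = 1 − Σzᵢ/Kᵢ = -0.296, so a root lies in (0, 1).
Iterate (Newton) starting at ψ₁ = 0.43:
  ψ₁ = 0.430: g = 0.1225, g' = -0.710 → ψ₁ = 0.603
  ψ₁ = 0.603: g = 0.0098, g' = -0.620 → ψ₁ = 0.618
Converged at ψ₁ = 0.618.
Drum-1 compositions:
  A: x = 0.113, y = 0.436
  B: x = 0.324, y = 0.292
  C: x = 0.349, y = 0.216
  D: x = 0.214, y = 0.056
Drum-2 feed = drum-1 vapor: z₂ = (0.4364, 0.2916, 0.2164, 0.0556).
Drum 2:
Material balance + equilibrium reduce to Σ zᵢ(Kᵢ−1)/(1+ψ₂(Kᵢ−1)) = 0.
Feasibility: ΣzᵢKᵢ = 1.445, Σzᵢ/Kᵢ = 1.447 — both > 1, two phases present.
Newton–Raphson from ψ₂ = 0.5:
  ψ₂ = 0.500: g = 0.0092, g' = -0.668 → ψ₂ = 0.514
Converged at ψ₂ = 0.514.
  A: x = 0.236, y = 0.626
  B: x = 0.362, y = 0.225
  C: x = 0.306, y = 0.132
  D: x = 0.096, y = 0.017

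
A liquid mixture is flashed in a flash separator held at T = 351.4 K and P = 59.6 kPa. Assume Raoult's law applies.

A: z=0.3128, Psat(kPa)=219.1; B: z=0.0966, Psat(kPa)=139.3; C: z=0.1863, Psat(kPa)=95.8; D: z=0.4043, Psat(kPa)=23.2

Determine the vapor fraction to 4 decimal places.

Raoult's law: Kᵢ = Pᵢˢᵃᵗ/P = Pᵢˢᵃᵗ/59.6.
  K_A = 219.1/59.6 = 3.676174, K_B = 139.3/59.6 = 2.337248, K_C = 95.8/59.6 = 1.607383, K_D = 23.2/59.6 = 0.389262
Let ψ = V/F and solve Σ zᵢ(Kᵢ−1)/(1+ψ(Kᵢ−1)) = 0.
Feasibility: ΣzᵢKᵢ = 1.8325, Σzᵢ/Kᵢ = 1.2810 — both > 1, two phases present.
Iterate (Newton) starting at ψ = 0.5:
  ψ = 0.5000: g = 0.16677, g' = -0.8248 → ψ = 0.7022
  ψ = 0.7022: g = 0.00436, g' = -0.8123 → ψ = 0.7076
Converged at ψ = 0.7076.

ψ = 0.7076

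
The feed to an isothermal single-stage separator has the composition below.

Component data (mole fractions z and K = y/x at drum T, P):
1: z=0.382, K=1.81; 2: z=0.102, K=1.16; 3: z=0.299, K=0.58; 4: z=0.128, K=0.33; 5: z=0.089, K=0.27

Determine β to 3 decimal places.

β = 0.123

Rachford–Rice: g(β) = Σ zᵢ(Kᵢ−1)/(1+β(Kᵢ−1)) = 0.
Check two-phase: ΣzᵢKᵢ = 1.049 > 1 and Σzᵢ/Kᵢ = 1.532 > 1, so g(0) = 0.049 > 0 and g(1) = -0.532 < 0.
Newton iteration, β⁰ = 0.5:
  β = 0.500: g = -0.1549, g' = -0.461 → β = 0.164
  β = 0.164: g = -0.0161, g' = -0.392 → β = 0.123
Converged at β = 0.123.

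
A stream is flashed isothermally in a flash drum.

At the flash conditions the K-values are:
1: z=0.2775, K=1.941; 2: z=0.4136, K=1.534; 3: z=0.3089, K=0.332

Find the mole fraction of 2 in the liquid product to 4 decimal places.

x_2 = 0.3156

Rachford–Rice: g(ψ) = Σ zᵢ(Kᵢ−1)/(1+ψ(Kᵢ−1)) = 0.
Feasibility: ΣzᵢKᵢ = 1.2756, Σzᵢ/Kᵢ = 1.3430 — both > 1, two phases present.
Iterate (Newton) starting at ψ = 0.59:
  ψ = 0.5900: g = -0.00472, g' = -0.5453 → ψ = 0.5814
  ψ = 0.5814: g = -0.00002, g' = -0.5398 → ψ = 0.5813
Converged at ψ = 0.5813.
Compositions from xᵢ = zᵢ/(1+ψ(Kᵢ−1)), yᵢ = Kᵢxᵢ:
  1: x = 0.1794, y = 0.3482
  2: x = 0.3156, y = 0.4842
  3: x = 0.5050, y = 0.1677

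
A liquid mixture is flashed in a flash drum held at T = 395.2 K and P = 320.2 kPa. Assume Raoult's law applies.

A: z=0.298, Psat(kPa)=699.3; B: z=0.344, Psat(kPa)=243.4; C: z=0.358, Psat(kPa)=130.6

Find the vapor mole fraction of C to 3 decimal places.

y_C = 0.156

Raoult's law: Kᵢ = Pᵢˢᵃᵗ/P = Pᵢˢᵃᵗ/320.2.
  K_A = 699.3/320.2 = 2.18395, K_B = 243.4/320.2 = 0.76015, K_C = 130.6/320.2 = 0.40787
Let β = V/F and solve Σ zᵢ(Kᵢ−1)/(1+β(Kᵢ−1)) = 0.
Feasibility: ΣzᵢKᵢ = 1.058, Σzᵢ/Kᵢ = 1.467 — both > 1, two phases present.
Newton iteration, β⁰ = 0.5:
  β = 0.500: g = -0.1733, g' = -0.444 → β = 0.109
  β = 0.109: g = 0.0009, g' = -0.492 → β = 0.111
Converged at β = 0.111.
Compositions from xᵢ = zᵢ/(1+β(Kᵢ−1)), yᵢ = Kᵢxᵢ:
  A: x = 0.263, y = 0.575
  B: x = 0.353, y = 0.269
  C: x = 0.383, y = 0.156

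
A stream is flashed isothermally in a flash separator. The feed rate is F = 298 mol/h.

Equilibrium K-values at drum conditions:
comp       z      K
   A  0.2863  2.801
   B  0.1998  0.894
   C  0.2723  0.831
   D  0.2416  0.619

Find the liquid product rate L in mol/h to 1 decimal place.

L = 56.5 mol/h

Material balance + equilibrium reduce to Σ zᵢ(Kᵢ−1)/(1+ψ(Kᵢ−1)) = 0.
g(0) = ΣzᵢKᵢ − 1 = 0.3564 and g(1) = 1 − Σzᵢ/Kᵢ = -0.0437, so a root lies in (0, 1).
Iterate (Newton) starting at ψ = 0.5:
  ψ = 0.5000: g = 0.08497, g' = -0.3224 → ψ = 0.7635
  ψ = 0.7635: g = 0.01140, g' = -0.2473 → ψ = 0.8096
  ψ = 0.8096: g = 0.00017, g' = -0.2401 → ψ = 0.8103
Converged at ψ = 0.8103.
Then V = ψ·F = 0.8103·298 = 241.5 mol/h and L = F − V = 56.5 mol/h.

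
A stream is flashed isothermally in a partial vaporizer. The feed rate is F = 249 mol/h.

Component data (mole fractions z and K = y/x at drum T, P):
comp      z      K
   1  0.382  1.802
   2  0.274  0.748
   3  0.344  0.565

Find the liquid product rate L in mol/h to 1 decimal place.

L = 174.2 mol/h

Let ψ = V/F and solve Σ zᵢ(Kᵢ−1)/(1+ψ(Kᵢ−1)) = 0.
Check two-phase: ΣzᵢKᵢ = 1.088 > 1 and Σzᵢ/Kᵢ = 1.187 > 1, so g(0) = 0.088 > 0 and g(1) = -0.187 < 0.
Iterate (Newton) starting at ψ = 0.32:
  ψ = 0.320: g = -0.0051, g' = -0.264 → ψ = 0.301
Converged at ψ = 0.301.
Then V = ψ·F = 0.3006·249 = 74.8 mol/h and L = F − V = 174.2 mol/h.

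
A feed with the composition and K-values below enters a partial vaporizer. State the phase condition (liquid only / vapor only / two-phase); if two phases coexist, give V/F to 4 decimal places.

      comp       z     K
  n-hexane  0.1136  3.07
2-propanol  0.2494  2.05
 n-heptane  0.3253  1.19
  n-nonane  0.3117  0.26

ΣzᵢKᵢ = 1.3282; Σzᵢ/Kᵢ = 1.6309.
Both exceed 1, so a two-phase solution exists.
Iterate (Newton) starting at ψ = 0.5:
  ψ = 0.5000: g = -0.02241, g' = -0.6756 → ψ = 0.4668
  ψ = 0.4668: g = -0.00031, g' = -0.6580 → ψ = 0.4664
Converged at ψ = 0.4664.

two-phase, V/F = 0.4664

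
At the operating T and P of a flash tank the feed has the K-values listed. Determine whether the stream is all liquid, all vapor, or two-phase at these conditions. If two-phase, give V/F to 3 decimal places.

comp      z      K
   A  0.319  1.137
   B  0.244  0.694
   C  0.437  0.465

ΣzᵢKᵢ = 0.735; Σzᵢ/Kᵢ = 1.572.
Since ΣzᵢKᵢ < 1 the mixture is below its bubble point — single liquid phase.

all liquid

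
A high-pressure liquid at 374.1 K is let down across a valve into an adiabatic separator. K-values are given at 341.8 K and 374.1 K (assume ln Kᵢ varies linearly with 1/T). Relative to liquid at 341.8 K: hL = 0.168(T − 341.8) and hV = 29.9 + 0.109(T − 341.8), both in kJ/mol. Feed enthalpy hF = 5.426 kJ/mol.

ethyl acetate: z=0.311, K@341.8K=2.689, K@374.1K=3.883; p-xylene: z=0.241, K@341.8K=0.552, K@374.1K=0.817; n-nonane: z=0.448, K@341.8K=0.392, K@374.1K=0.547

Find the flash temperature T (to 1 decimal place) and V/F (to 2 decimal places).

T = 343.2 K, V/F = 0.17

Adiabatic flash: solve Rachford–Rice at each trial T, then check hF = ψ·hV(T) + (1−ψ)·hL(T).
  T = 341.8 K: K = (2.689, 0.552, 0.392), RR gives ψ = 0.154, H_out = 4.618 kJ/mol
  T = 374.1 K: K = (3.883, 0.817, 0.547), RR gives ψ = 0.600, H_out = 22.235 kJ/mol
  T = 358.0 K: K = (3.260, 0.678, 0.467), RR gives ψ = 0.366, H_out = 13.311 kJ/mol
  T = 349.9 K: K = (2.967, 0.613, 0.429), RR gives ψ = 0.261, H_out = 9.030 kJ/mol
  T = 345.9 K: K = (2.828, 0.583, 0.410), RR gives ψ = 0.209, H_out = 6.882 kJ/mol
  T = 343.9 K: K = (2.760, 0.568, 0.401), RR gives ψ = 0.183, H_out = 5.787 kJ/mol
  T = 342.9 K: K = (2.726, 0.560, 0.397), RR gives ψ = 0.169, H_out = 5.233 kJ/mol
Linear interpolation between T = 342.9 (H_out = 5.233) and T = 343.9 (H_out = 5.787) on hF = 5.426 gives T ≈ 343.2 K, at which ψ = 0.17.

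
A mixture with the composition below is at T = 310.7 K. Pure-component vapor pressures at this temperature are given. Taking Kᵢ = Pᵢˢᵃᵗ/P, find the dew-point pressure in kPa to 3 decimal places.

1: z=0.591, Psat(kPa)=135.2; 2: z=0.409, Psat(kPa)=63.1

Pdew = 92.140 kPa

At the dew point ψ → 1, so Σzᵢ/Kᵢ = 1 with Kᵢ = Pᵢˢᵃᵗ/P ⇒ 1/P = Σzᵢ/Pᵢˢᵃᵗ.
1/P = 0.591/135.2 + 0.409/63.1 = 0.010853 ⇒ P = 92.140 kPa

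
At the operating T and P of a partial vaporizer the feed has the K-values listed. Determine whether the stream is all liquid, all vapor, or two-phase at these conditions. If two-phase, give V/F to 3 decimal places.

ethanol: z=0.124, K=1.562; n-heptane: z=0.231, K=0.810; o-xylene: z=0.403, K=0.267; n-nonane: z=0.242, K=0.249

all liquid

ΣzᵢKᵢ = 0.549; Σzᵢ/Kᵢ = 2.846.
Since ΣzᵢKᵢ < 1 the mixture is below its bubble point — single liquid phase.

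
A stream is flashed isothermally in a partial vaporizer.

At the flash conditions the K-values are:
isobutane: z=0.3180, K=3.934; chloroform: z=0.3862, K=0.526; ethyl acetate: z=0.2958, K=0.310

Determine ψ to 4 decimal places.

ψ = 0.3232

Material balance + equilibrium reduce to Σ zᵢ(Kᵢ−1)/(1+ψ(Kᵢ−1)) = 0.
g(0) = ΣzᵢKᵢ − 1 = 0.5459 and g(1) = 1 − Σzᵢ/Kᵢ = -0.7692, so a root lies in (0, 1).
Iterate (Newton) starting at ψ = 0.5:
  ψ = 0.5000: g = -0.17333, g' = -0.9271 → ψ = 0.3130
  ψ = 0.3130: g = 0.01105, g' = -1.0925 → ψ = 0.3232
Converged at ψ = 0.3232.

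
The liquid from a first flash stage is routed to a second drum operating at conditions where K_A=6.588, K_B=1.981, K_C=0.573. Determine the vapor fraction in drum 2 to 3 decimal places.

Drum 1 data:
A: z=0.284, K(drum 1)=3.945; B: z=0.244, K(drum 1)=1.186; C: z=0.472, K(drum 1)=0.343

V/F (drum 2) = 0.483

Drum 1:
Let ψ₁ = V/F and solve Σ zᵢ(Kᵢ−1)/(1+ψ₁(Kᵢ−1)) = 0.
Check two-phase: ΣzᵢKᵢ = 1.572 > 1 and Σzᵢ/Kᵢ = 1.654 > 1, so g(0) = 0.572 > 0 and g(1) = -0.654 < 0.
Newton–Raphson from ψ₁ = 0.5:
  ψ₁ = 0.500: g = -0.0820, g' = -0.862 → ψ₁ = 0.405
  ψ₁ = 0.405: g = 0.0013, g' = -0.898 → ψ₁ = 0.406
Converged at ψ₁ = 0.406.
Drum-1 compositions:
  A: x = 0.129, y = 0.510
  B: x = 0.227, y = 0.269
  C: x = 0.644, y = 0.221
Drum-2 feed = drum-1 liquid: z₂ = (0.1293, 0.2269, 0.6438).
Drum 2:
Let ψ₂ = V/F and solve Σ zᵢ(Kᵢ−1)/(1+ψ₂(Kᵢ−1)) = 0.
Feasibility: ΣzᵢKᵢ = 1.670, Σzᵢ/Kᵢ = 1.258 — both > 1, two phases present.
Newton–Raphson from ψ₂ = 0.5:
  ψ₂ = 0.500: g = -0.0098, g' = -0.569 → ψ₂ = 0.483
Converged at ψ₂ = 0.483.
  A: x = 0.035, y = 0.230
  B: x = 0.154, y = 0.305
  C: x = 0.811, y = 0.465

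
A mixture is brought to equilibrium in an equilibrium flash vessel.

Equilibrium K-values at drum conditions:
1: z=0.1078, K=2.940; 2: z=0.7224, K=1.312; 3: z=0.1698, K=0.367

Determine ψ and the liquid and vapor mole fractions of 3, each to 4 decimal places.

Material balance + equilibrium reduce to Σ zᵢ(Kᵢ−1)/(1+ψ(Kᵢ−1)) = 0.
Check two-phase: ΣzᵢKᵢ = 1.3270 > 1 and Σzᵢ/Kᵢ = 1.0499 > 1, so g(0) = 0.3270 > 0 and g(1) = -0.0499 < 0.
Iterate (Newton) starting at ψ = 0.5:
  ψ = 0.5000: g = 0.14388, g' = -0.3028 → ψ = 0.9752
  ψ = 0.9752: g = -0.03571, g' = -0.5543 → ψ = 0.9107
  ψ = 0.9107: g = -0.00270, g' = -0.4750 → ψ = 0.9051
  ψ = 0.9051: g = -0.00002, g' = -0.4692 → ψ = 0.9050
Converged at ψ = 0.9050.
Compositions from xᵢ = zᵢ/(1+ψ(Kᵢ−1)), yᵢ = Kᵢxᵢ:
  1: x = 0.0391, y = 0.1150
  2: x = 0.5633, y = 0.7391
  3: x = 0.3975, y = 0.1459

ψ = 0.9050, x_3 = 0.3975, y_3 = 0.1459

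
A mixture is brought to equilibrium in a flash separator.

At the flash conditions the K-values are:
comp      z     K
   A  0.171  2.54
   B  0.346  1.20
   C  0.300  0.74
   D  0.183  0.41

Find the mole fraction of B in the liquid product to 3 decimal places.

Rachford–Rice: g(V/F) = Σ zᵢ(Kᵢ−1)/(1+V/F(Kᵢ−1)) = 0.
g(0) = ΣzᵢKᵢ − 1 = 0.147 and g(1) = 1 − Σzᵢ/Kᵢ = -0.207, so a root lies in (0, 1).
Newton iteration, V/F⁰ = 0.5:
  V/F = 0.500: g = -0.0311, g' = -0.296 → V/F = 0.395
  V/F = 0.395: g = 0.0002, g' = -0.302 → V/F = 0.396
Converged at V/F = 0.396.
Compositions from xᵢ = zᵢ/(1+V/F(Kᵢ−1)), yᵢ = Kᵢxᵢ:
  A: x = 0.106, y = 0.270
  B: x = 0.321, y = 0.385
  C: x = 0.334, y = 0.247
  D: x = 0.239, y = 0.098

x_B = 0.321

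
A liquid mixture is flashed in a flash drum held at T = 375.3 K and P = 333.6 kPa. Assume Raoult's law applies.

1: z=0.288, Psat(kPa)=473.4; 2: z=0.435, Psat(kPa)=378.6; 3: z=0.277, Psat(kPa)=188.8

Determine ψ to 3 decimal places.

ψ = 0.509

Raoult's law: Kᵢ = Pᵢˢᵃᵗ/P = Pᵢˢᵃᵗ/333.6.
  K_1 = 473.4/333.6 = 1.41906, K_2 = 378.6/333.6 = 1.13489, K_3 = 188.8/333.6 = 0.56595
Rachford–Rice: g(ψ) = Σ zᵢ(Kᵢ−1)/(1+ψ(Kᵢ−1)) = 0.
g(0) = ΣzᵢKᵢ − 1 = 0.059 and g(1) = 1 − Σzᵢ/Kᵢ = -0.076, so a root lies in (0, 1).
Newton iteration, ψ⁰ = 0.64:
  ψ = 0.640: g = -0.0173, g' = -0.138 → ψ = 0.515
  ψ = 0.515: g = -0.0007, g' = -0.128 → ψ = 0.509
Converged at ψ = 0.509.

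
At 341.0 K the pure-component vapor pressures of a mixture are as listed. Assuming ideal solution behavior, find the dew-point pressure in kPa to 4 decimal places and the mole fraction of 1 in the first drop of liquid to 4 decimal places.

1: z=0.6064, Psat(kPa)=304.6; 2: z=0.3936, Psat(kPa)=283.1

Pdew = 295.7592 kPa, x_1 = 0.5888

At the dew point ψ → 1, so Σzᵢ/Kᵢ = 1 with Kᵢ = Pᵢˢᵃᵗ/P ⇒ 1/P = Σzᵢ/Pᵢˢᵃᵗ.
1/P = 0.6064/304.6 + 0.3936/283.1 = 0.0033811 ⇒ P = 295.7592 kPa
xᵢ = zᵢP/Pᵢˢᵃᵗ ⇒ x_1 = 0.6064·295.7592/304.6 = 0.5888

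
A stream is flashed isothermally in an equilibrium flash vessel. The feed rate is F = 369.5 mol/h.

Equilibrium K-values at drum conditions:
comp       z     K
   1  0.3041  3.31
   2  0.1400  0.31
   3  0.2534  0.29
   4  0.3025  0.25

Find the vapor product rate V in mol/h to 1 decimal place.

Newton–Raphson from ψ = 0.41:
  ψ = 0.4100: g = -0.35534, g' = -1.1666 → ψ = 0.1054
  ψ = 0.1054: g = 0.01991, g' = -1.4768 → ψ = 0.1189
  ψ = 0.1189: g = 0.00028, g' = -1.4353 → ψ = 0.1191
Converged at ψ = 0.1191.
Then V = ψ·F = 0.1191·369.5 = 44.0 mol/h and L = F − V = 325.5 mol/h.

V = 44.0 mol/h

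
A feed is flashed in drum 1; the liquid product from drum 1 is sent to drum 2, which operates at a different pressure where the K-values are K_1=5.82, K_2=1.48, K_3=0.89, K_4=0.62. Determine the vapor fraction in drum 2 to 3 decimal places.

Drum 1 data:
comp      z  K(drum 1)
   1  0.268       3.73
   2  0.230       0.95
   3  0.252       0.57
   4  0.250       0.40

V/F (drum 2) = 0.752

Drum 1:
Newton–Raphson from ψ₁ = 0.61:
  ψ₁ = 0.610: g = -0.1208, g' = -0.591 → ψ₁ = 0.406
  ψ₁ = 0.406: g = 0.0059, g' = -0.676 → ψ₁ = 0.414
Converged at ψ₁ = 0.414.
Drum-1 compositions:
  1: x = 0.126, y = 0.469
  2: x = 0.235, y = 0.223
  3: x = 0.307, y = 0.175
  4: x = 0.333, y = 0.133
Drum-2 feed = drum-1 liquid: z₂ = (0.1257, 0.2349, 0.3067, 0.3327).
Drum 2:
Rachford–Rice: g(ψ₂) = Σ zᵢ(Kᵢ−1)/(1+ψ₂(Kᵢ−1)) = 0.
Check two-phase: ΣzᵢKᵢ = 1.559 > 1 and Σzᵢ/Kᵢ = 1.062 > 1, so g(0) = 0.559 > 0 and g(1) = -0.062 < 0.
Iterate (Newton) starting at ψ₂ = 0.5:
  ψ₂ = 0.500: g = 0.0768, g' = -0.364 → ψ₂ = 0.711
  ψ₂ = 0.711: g = 0.0110, g' = -0.274 → ψ₂ = 0.752
Converged at ψ₂ = 0.752.
  1: x = 0.027, y = 0.158
  2: x = 0.173, y = 0.255
  3: x = 0.334, y = 0.298
  4: x = 0.466, y = 0.289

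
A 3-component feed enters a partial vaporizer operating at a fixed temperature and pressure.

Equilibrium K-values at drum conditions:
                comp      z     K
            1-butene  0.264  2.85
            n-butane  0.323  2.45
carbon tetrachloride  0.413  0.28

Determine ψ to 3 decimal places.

Material balance + equilibrium reduce to Σ zᵢ(Kᵢ−1)/(1+ψ(Kᵢ−1)) = 0.
Check two-phase: ΣzᵢKᵢ = 1.659 > 1 and Σzᵢ/Kᵢ = 1.699 > 1, so g(0) = 0.659 > 0 and g(1) = -0.699 < 0.
Iterate (Newton) starting at ψ = 0.47:
  ψ = 0.470: g = 0.0903, g' = -0.988 → ψ = 0.561
  ψ = 0.561: g = -0.0014, g' = -1.027 → ψ = 0.560
Converged at ψ = 0.560.

ψ = 0.560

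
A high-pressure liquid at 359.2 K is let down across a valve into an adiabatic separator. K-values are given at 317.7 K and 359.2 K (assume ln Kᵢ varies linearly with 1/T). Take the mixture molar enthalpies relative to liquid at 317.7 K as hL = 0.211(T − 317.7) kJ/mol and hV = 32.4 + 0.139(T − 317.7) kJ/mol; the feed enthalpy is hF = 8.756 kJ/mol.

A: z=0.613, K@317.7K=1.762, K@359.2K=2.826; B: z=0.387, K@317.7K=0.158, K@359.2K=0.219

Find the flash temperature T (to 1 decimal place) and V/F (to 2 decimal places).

Adiabatic flash: solve Rachford–Rice at each trial T, then check hF = ψ·hV(T) + (1−ψ)·hL(T).
  T = 317.7 K: K = (1.762, 0.158), RR gives ψ = 0.220, H_out = 7.133 kJ/mol
  T = 359.2 K: K = (2.826, 0.219), RR gives ψ = 0.573, H_out = 25.608 kJ/mol
  T = 338.4 K: K = (2.263, 0.188), RR gives ψ = 0.448, H_out = 18.224 kJ/mol
  T = 328.0 K: K = (2.003, 0.173), RR gives ψ = 0.355, H_out = 13.420 kJ/mol
  T = 322.9 K: K = (1.882, 0.165), RR gives ψ = 0.296, H_out = 10.565 kJ/mol
  T = 320.3 K: K = (1.821, 0.162), RR gives ψ = 0.260, H_out = 8.927 kJ/mol
  T = 319.0 K: K = (1.792, 0.160), RR gives ψ = 0.241, H_out = 8.052 kJ/mol
Linear interpolation between T = 319.0 (H_out = 8.052) and T = 320.3 (H_out = 8.927) on hF = 8.756 gives T ≈ 320.0 K, at which ψ = 0.26.

T = 320.0 K, V/F = 0.26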